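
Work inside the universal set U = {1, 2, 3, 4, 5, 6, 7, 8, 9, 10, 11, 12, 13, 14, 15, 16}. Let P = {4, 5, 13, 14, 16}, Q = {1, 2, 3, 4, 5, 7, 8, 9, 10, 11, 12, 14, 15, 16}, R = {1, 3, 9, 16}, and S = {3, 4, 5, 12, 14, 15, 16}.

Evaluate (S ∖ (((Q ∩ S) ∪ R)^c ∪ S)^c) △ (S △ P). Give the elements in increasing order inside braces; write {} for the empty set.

Q ∩ S = {3, 4, 5, 12, 14, 15, 16}
(Q ∩ S) ∪ R = {1, 3, 4, 5, 9, 12, 14, 15, 16}
((Q ∩ S) ∪ R)^c = {2, 6, 7, 8, 10, 11, 13}
((Q ∩ S) ∪ R)^c ∪ S = {2, 3, 4, 5, 6, 7, 8, 10, 11, 12, 13, 14, 15, 16}
(((Q ∩ S) ∪ R)^c ∪ S)^c = {1, 9}
S ∖ (((Q ∩ S) ∪ R)^c ∪ S)^c = {3, 4, 5, 12, 14, 15, 16}
S △ P = {3, 12, 13, 15}
(S ∖ (((Q ∩ S) ∪ R)^c ∪ S)^c) △ (S △ P) = {4, 5, 13, 14, 16}

{4, 5, 13, 14, 16}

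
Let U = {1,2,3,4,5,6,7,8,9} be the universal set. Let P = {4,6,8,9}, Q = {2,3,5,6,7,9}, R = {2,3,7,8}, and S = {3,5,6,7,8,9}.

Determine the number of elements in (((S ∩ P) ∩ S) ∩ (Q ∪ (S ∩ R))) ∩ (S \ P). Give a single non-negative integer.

0

S ∩ P = {6,8,9}
(S ∩ P) ∩ S = {6,8,9}
S ∩ R = {3,7,8}
Q ∪ (S ∩ R) = {2,3,5,6,7,8,9}
((S ∩ P) ∩ S) ∩ (Q ∪ (S ∩ R)) = {6,8,9}
S \ P = {3,5,7}
(((S ∩ P) ∩ S) ∩ (Q ∪ (S ∩ R))) ∩ (S \ P) = {}
|(((S ∩ P) ∩ S) ∩ (Q ∪ (S ∩ R))) ∩ (S \ P)| = 0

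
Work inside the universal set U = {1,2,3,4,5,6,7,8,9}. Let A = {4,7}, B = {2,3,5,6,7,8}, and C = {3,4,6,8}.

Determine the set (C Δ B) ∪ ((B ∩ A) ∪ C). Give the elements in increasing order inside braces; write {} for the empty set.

{2,3,4,5,6,7,8}

C Δ B = {2,4,5,7}
B ∩ A = {7}
(B ∩ A) ∪ C = {3,4,6,7,8}
(C Δ B) ∪ ((B ∩ A) ∪ C) = {2,3,4,5,6,7,8}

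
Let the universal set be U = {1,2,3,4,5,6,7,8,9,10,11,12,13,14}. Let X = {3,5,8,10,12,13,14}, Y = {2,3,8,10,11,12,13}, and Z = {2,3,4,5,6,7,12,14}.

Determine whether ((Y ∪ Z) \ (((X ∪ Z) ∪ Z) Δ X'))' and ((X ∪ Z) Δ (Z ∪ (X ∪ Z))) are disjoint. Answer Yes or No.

Yes

Y ∪ Z = {2,3,4,5,6,7,8,10,11,12,13,14}
X ∪ Z = {2,3,4,5,6,7,8,10,12,13,14}
(X ∪ Z) ∪ Z = {2,3,4,5,6,7,8,10,12,13,14}
X' = {1,2,4,6,7,9,11}
((X ∪ Z) ∪ Z) Δ X' = {1,3,5,8,9,10,11,12,13,14}
(Y ∪ Z) \ (((X ∪ Z) ∪ Z) Δ X') = {2,4,6,7}
((Y ∪ Z) \ (((X ∪ Z) ∪ Z) Δ X'))' = {1,3,5,8,9,10,11,12,13,14}
Z ∪ (X ∪ Z) = {2,3,4,5,6,7,8,10,12,13,14}
(X ∪ Z) Δ (Z ∪ (X ∪ Z)) = {}
{1,3,5,8,9,10,11,12,13,14} and {} share no elements.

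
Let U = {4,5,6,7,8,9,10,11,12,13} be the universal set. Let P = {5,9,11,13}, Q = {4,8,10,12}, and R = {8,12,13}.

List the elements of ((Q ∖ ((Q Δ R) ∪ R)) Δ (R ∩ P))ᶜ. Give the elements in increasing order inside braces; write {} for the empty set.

{4,5,6,7,8,9,10,11,12}

Q Δ R = {4,10,13}
(Q Δ R) ∪ R = {4,8,10,12,13}
Q ∖ ((Q Δ R) ∪ R) = {}
R ∩ P = {13}
(Q ∖ ((Q Δ R) ∪ R)) Δ (R ∩ P) = {13}
((Q ∖ ((Q Δ R) ∪ R)) Δ (R ∩ P))ᶜ = {4,5,6,7,8,9,10,11,12}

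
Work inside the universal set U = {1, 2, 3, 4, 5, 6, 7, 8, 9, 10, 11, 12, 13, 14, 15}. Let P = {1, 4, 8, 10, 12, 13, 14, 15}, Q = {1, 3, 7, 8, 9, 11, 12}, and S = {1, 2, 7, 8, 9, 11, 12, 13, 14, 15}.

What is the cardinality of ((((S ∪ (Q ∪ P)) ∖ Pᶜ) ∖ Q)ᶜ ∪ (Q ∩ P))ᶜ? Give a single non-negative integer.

5

Q ∪ P = {1, 3, 4, 7, 8, 9, 10, 11, 12, 13, 14, 15}
S ∪ (Q ∪ P) = {1, 2, 3, 4, 7, 8, 9, 10, 11, 12, 13, 14, 15}
Pᶜ = {2, 3, 5, 6, 7, 9, 11}
(S ∪ (Q ∪ P)) ∖ Pᶜ = {1, 4, 8, 10, 12, 13, 14, 15}
((S ∪ (Q ∪ P)) ∖ Pᶜ) ∖ Q = {4, 10, 13, 14, 15}
(((S ∪ (Q ∪ P)) ∖ Pᶜ) ∖ Q)ᶜ = {1, 2, 3, 5, 6, 7, 8, 9, 11, 12}
Q ∩ P = {1, 8, 12}
(((S ∪ (Q ∪ P)) ∖ Pᶜ) ∖ Q)ᶜ ∪ (Q ∩ P) = {1, 2, 3, 5, 6, 7, 8, 9, 11, 12}
((((S ∪ (Q ∪ P)) ∖ Pᶜ) ∖ Q)ᶜ ∪ (Q ∩ P))ᶜ = {4, 10, 13, 14, 15}
|((((S ∪ (Q ∪ P)) ∖ Pᶜ) ∖ Q)ᶜ ∪ (Q ∩ P))ᶜ| = 5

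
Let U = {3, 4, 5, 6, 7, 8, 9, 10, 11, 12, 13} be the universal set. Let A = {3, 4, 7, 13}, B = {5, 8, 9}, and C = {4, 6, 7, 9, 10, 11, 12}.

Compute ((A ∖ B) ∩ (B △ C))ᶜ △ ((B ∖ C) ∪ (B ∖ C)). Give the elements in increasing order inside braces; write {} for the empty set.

{3, 6, 9, 10, 11, 12, 13}

A ∖ B = {3, 4, 7, 13}
B △ C = {4, 5, 6, 7, 8, 10, 11, 12}
(A ∖ B) ∩ (B △ C) = {4, 7}
((A ∖ B) ∩ (B △ C))ᶜ = {3, 5, 6, 8, 9, 10, 11, 12, 13}
B ∖ C = {5, 8}
(B ∖ C) ∪ (B ∖ C) = {5, 8}
((A ∖ B) ∩ (B △ C))ᶜ △ ((B ∖ C) ∪ (B ∖ C)) = {3, 6, 9, 10, 11, 12, 13}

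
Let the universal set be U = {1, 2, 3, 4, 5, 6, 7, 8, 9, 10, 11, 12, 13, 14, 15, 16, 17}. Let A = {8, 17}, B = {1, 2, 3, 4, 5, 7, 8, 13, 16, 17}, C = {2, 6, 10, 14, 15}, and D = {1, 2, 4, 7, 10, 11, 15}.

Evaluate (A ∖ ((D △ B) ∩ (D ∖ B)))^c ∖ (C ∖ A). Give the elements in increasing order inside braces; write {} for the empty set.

{1, 3, 4, 5, 7, 9, 11, 12, 13, 16}

D △ B = {3, 5, 8, 10, 11, 13, 15, 16, 17}
D ∖ B = {10, 11, 15}
(D △ B) ∩ (D ∖ B) = {10, 11, 15}
A ∖ ((D △ B) ∩ (D ∖ B)) = {8, 17}
(A ∖ ((D △ B) ∩ (D ∖ B)))^c = {1, 2, 3, 4, 5, 6, 7, 9, 10, 11, 12, 13, 14, 15, 16}
C ∖ A = {2, 6, 10, 14, 15}
(A ∖ ((D △ B) ∩ (D ∖ B)))^c ∖ (C ∖ A) = {1, 3, 4, 5, 7, 9, 11, 12, 13, 16}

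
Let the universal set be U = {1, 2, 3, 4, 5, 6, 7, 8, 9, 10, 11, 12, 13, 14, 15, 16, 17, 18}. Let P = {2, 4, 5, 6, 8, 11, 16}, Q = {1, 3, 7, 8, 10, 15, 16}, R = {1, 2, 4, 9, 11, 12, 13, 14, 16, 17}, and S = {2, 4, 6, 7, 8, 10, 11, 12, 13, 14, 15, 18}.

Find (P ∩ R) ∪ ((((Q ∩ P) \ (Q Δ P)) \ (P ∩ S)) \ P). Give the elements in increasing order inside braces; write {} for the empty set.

{2, 4, 11, 16}

P ∩ R = {2, 4, 11, 16}
Q ∩ P = {8, 16}
Q Δ P = {1, 2, 3, 4, 5, 6, 7, 10, 11, 15}
(Q ∩ P) \ (Q Δ P) = {8, 16}
P ∩ S = {2, 4, 6, 8, 11}
((Q ∩ P) \ (Q Δ P)) \ (P ∩ S) = {16}
(((Q ∩ P) \ (Q Δ P)) \ (P ∩ S)) \ P = {}
(P ∩ R) ∪ ((((Q ∩ P) \ (Q Δ P)) \ (P ∩ S)) \ P) = {2, 4, 11, 16}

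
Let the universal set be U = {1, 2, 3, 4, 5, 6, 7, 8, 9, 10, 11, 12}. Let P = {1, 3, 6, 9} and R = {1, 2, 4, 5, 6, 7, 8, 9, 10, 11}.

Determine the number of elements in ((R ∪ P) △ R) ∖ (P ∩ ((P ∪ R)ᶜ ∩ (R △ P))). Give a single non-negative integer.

1

R ∪ P = {1, 2, 3, 4, 5, 6, 7, 8, 9, 10, 11}
(R ∪ P) △ R = {3}
P ∪ R = {1, 2, 3, 4, 5, 6, 7, 8, 9, 10, 11}
(P ∪ R)ᶜ = {12}
R △ P = {2, 3, 4, 5, 7, 8, 10, 11}
(P ∪ R)ᶜ ∩ (R △ P) = {}
P ∩ ((P ∪ R)ᶜ ∩ (R △ P)) = {}
((R ∪ P) △ R) ∖ (P ∩ ((P ∪ R)ᶜ ∩ (R △ P))) = {3}
|((R ∪ P) △ R) ∖ (P ∩ ((P ∪ R)ᶜ ∩ (R △ P)))| = 1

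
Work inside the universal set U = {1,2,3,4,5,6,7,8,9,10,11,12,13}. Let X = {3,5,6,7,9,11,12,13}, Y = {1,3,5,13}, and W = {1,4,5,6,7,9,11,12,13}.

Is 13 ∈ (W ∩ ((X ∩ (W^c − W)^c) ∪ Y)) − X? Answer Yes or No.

13 ∈ W, so 13 ∉ W^c
13 ∉ W^c and 13 ∈ W, so 13 ∉ W^c − W
13 ∈ (W^c − W)^c since 13 ∉ (W^c − W)
13 ∈ X and 13 ∈ (W^c − W)^c, so 13 ∈ X ∩ (W^c − W)^c
13 ∈ (X ∩ (W^c − W)^c) and 13 ∈ Y, so 13 ∈ (X ∩ (W^c − W)^c) ∪ Y
13 ∈ W and 13 ∈ ((X ∩ (W^c − W)^c) ∪ Y), so 13 ∈ W ∩ ((X ∩ (W^c − W)^c) ∪ Y)
13 ∈ (W ∩ ((X ∩ (W^c − W)^c) ∪ Y)) and 13 ∈ X, so 13 ∉ (W ∩ ((X ∩ (W^c − W)^c) ∪ Y)) − X

No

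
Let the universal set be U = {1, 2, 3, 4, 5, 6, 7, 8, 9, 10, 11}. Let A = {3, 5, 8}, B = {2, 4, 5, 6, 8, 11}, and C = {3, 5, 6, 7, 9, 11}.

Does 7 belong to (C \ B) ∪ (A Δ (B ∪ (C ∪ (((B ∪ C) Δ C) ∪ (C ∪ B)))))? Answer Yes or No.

Yes

7 ∈ C and 7 ∉ B, so 7 ∈ C \ B
7 ∉ B and 7 ∈ C, so 7 ∈ B ∪ C
7 ∈ (B ∪ C) and 7 ∈ C, so 7 ∉ (B ∪ C) Δ C
7 ∈ C and 7 ∉ B, so 7 ∈ C ∪ B
7 ∉ ((B ∪ C) Δ C) and 7 ∈ (C ∪ B), so 7 ∈ ((B ∪ C) Δ C) ∪ (C ∪ B)
7 ∈ C and 7 ∈ (((B ∪ C) Δ C) ∪ (C ∪ B)), so 7 ∈ C ∪ (((B ∪ C) Δ C) ∪ (C ∪ B))
7 ∉ B and 7 ∈ (C ∪ (((B ∪ C) Δ C) ∪ (C ∪ B))), so 7 ∈ B ∪ (C ∪ (((B ∪ C) Δ C) ∪ (C ∪ B)))
7 ∉ A and 7 ∈ (B ∪ (C ∪ (((B ∪ C) Δ C) ∪ (C ∪ B)))), so 7 ∈ A Δ (B ∪ (C ∪ (((B ∪ C) Δ C) ∪ (C ∪ B))))
7 ∈ (C \ B) and 7 ∈ (A Δ (B ∪ (C ∪ (((B ∪ C) Δ C) ∪ (C ∪ B))))), so 7 ∈ (C \ B) ∪ (A Δ (B ∪ (C ∪ (((B ∪ C) Δ C) ∪ (C ∪ B)))))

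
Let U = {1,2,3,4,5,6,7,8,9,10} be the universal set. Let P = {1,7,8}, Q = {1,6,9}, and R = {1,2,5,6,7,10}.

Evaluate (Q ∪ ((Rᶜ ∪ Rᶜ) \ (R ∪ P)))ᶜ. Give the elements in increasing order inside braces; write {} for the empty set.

{2,5,7,8,10}

Rᶜ = {3,4,8,9}
Rᶜ ∪ Rᶜ = {3,4,8,9}
R ∪ P = {1,2,5,6,7,8,10}
(Rᶜ ∪ Rᶜ) \ (R ∪ P) = {3,4,9}
Q ∪ ((Rᶜ ∪ Rᶜ) \ (R ∪ P)) = {1,3,4,6,9}
(Q ∪ ((Rᶜ ∪ Rᶜ) \ (R ∪ P)))ᶜ = {2,5,7,8,10}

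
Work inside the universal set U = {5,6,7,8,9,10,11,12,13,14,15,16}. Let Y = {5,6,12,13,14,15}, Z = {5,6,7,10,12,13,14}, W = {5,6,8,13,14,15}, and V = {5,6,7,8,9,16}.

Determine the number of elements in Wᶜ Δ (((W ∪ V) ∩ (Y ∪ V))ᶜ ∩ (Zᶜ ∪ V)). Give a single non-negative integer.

Wᶜ = {7,9,10,11,12,16}
W ∪ V = {5,6,7,8,9,13,14,15,16}
Y ∪ V = {5,6,7,8,9,12,13,14,15,16}
(W ∪ V) ∩ (Y ∪ V) = {5,6,7,8,9,13,14,15,16}
((W ∪ V) ∩ (Y ∪ V))ᶜ = {10,11,12}
Zᶜ = {8,9,11,15,16}
Zᶜ ∪ V = {5,6,7,8,9,11,15,16}
((W ∪ V) ∩ (Y ∪ V))ᶜ ∩ (Zᶜ ∪ V) = {11}
Wᶜ Δ (((W ∪ V) ∩ (Y ∪ V))ᶜ ∩ (Zᶜ ∪ V)) = {7,9,10,12,16}
|Wᶜ Δ (((W ∪ V) ∩ (Y ∪ V))ᶜ ∩ (Zᶜ ∪ V))| = 5

5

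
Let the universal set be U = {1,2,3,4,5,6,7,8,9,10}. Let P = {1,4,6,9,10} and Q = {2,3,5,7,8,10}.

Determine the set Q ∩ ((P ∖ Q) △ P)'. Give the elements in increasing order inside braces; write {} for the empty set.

P ∖ Q = {1,4,6,9}
(P ∖ Q) △ P = {10}
((P ∖ Q) △ P)' = {1,2,3,4,5,6,7,8,9}
Q ∩ ((P ∖ Q) △ P)' = {2,3,5,7,8}

{2,3,5,7,8}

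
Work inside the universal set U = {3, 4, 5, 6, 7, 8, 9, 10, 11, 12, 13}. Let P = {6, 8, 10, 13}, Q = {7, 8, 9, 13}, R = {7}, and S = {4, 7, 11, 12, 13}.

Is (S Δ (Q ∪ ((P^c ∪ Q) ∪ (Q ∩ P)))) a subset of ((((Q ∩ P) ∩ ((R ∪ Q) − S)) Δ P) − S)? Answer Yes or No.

No

P^c = {3, 4, 5, 7, 9, 11, 12}
P^c ∪ Q = {3, 4, 5, 7, 8, 9, 11, 12, 13}
Q ∩ P = {8, 13}
(P^c ∪ Q) ∪ (Q ∩ P) = {3, 4, 5, 7, 8, 9, 11, 12, 13}
Q ∪ ((P^c ∪ Q) ∪ (Q ∩ P)) = {3, 4, 5, 7, 8, 9, 11, 12, 13}
S Δ (Q ∪ ((P^c ∪ Q) ∪ (Q ∩ P))) = {3, 5, 8, 9}
R ∪ Q = {7, 8, 9, 13}
(R ∪ Q) − S = {8, 9}
(Q ∩ P) ∩ ((R ∪ Q) − S) = {8}
((Q ∩ P) ∩ ((R ∪ Q) − S)) Δ P = {6, 10, 13}
(((Q ∩ P) ∩ ((R ∪ Q) − S)) Δ P) − S = {6, 10}
3 ∈ S Δ (Q ∪ ((P^c ∪ Q) ∪ (Q ∩ P))) but 3 ∉ (((Q ∩ P) ∩ ((R ∪ Q) − S)) Δ P) − S, so the inclusion fails.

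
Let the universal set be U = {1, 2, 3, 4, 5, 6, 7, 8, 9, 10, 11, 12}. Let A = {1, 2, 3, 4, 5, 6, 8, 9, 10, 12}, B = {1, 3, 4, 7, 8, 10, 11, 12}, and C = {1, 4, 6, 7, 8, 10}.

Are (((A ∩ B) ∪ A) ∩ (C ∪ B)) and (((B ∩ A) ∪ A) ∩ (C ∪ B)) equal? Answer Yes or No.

A ∩ B = {1, 3, 4, 8, 10, 12}
(A ∩ B) ∪ A = {1, 2, 3, 4, 5, 6, 8, 9, 10, 12}
C ∪ B = {1, 3, 4, 6, 7, 8, 10, 11, 12}
((A ∩ B) ∪ A) ∩ (C ∪ B) = {1, 3, 4, 6, 8, 10, 12}
B ∩ A = {1, 3, 4, 8, 10, 12}
(B ∩ A) ∪ A = {1, 2, 3, 4, 5, 6, 8, 9, 10, 12}
((B ∩ A) ∪ A) ∩ (C ∪ B) = {1, 3, 4, 6, 8, 10, 12}
Both equal {1, 3, 4, 6, 8, 10, 12}, so ((A ∩ B) ∪ A) ∩ (C ∪ B) = ((B ∩ A) ∪ A) ∩ (C ∪ B).

Yes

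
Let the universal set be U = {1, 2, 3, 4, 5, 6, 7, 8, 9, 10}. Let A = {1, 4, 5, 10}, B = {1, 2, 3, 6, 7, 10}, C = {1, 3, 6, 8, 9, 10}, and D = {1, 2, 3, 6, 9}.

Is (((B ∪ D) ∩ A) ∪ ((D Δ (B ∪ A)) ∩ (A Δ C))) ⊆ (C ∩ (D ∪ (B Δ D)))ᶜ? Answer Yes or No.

No

B ∪ D = {1, 2, 3, 6, 7, 9, 10}
(B ∪ D) ∩ A = {1, 10}
B ∪ A = {1, 2, 3, 4, 5, 6, 7, 10}
D Δ (B ∪ A) = {4, 5, 7, 9, 10}
A Δ C = {3, 4, 5, 6, 8, 9}
(D Δ (B ∪ A)) ∩ (A Δ C) = {4, 5, 9}
((B ∪ D) ∩ A) ∪ ((D Δ (B ∪ A)) ∩ (A Δ C)) = {1, 4, 5, 9, 10}
B Δ D = {7, 9, 10}
D ∪ (B Δ D) = {1, 2, 3, 6, 7, 9, 10}
C ∩ (D ∪ (B Δ D)) = {1, 3, 6, 9, 10}
(C ∩ (D ∪ (B Δ D)))ᶜ = {2, 4, 5, 7, 8}
1 ∈ ((B ∪ D) ∩ A) ∪ ((D Δ (B ∪ A)) ∩ (A Δ C)) but 1 ∉ (C ∩ (D ∪ (B Δ D)))ᶜ, so the inclusion fails.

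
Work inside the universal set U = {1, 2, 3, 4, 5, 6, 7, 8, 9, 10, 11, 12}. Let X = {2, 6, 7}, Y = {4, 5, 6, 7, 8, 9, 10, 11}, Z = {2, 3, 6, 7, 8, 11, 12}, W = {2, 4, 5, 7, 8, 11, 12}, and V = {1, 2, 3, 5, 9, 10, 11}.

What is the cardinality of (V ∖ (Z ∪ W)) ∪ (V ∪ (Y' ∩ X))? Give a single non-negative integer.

7

Z ∪ W = {2, 3, 4, 5, 6, 7, 8, 11, 12}
V ∖ (Z ∪ W) = {1, 9, 10}
Y' = {1, 2, 3, 12}
Y' ∩ X = {2}
V ∪ (Y' ∩ X) = {1, 2, 3, 5, 9, 10, 11}
(V ∖ (Z ∪ W)) ∪ (V ∪ (Y' ∩ X)) = {1, 2, 3, 5, 9, 10, 11}
|(V ∖ (Z ∪ W)) ∪ (V ∪ (Y' ∩ X))| = 7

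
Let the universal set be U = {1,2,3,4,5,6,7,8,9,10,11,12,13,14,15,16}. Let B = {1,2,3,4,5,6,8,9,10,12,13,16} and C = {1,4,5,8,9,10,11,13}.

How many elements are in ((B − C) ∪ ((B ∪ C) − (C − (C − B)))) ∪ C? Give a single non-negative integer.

13

B − C = {2,3,6,12,16}
B ∪ C = {1,2,3,4,5,6,8,9,10,11,12,13,16}
C − B = {11}
C − (C − B) = {1,4,5,8,9,10,13}
(B ∪ C) − (C − (C − B)) = {2,3,6,11,12,16}
(B − C) ∪ ((B ∪ C) − (C − (C − B))) = {2,3,6,11,12,16}
((B − C) ∪ ((B ∪ C) − (C − (C − B)))) ∪ C = {1,2,3,4,5,6,8,9,10,11,12,13,16}
|((B − C) ∪ ((B ∪ C) − (C − (C − B)))) ∪ C| = 13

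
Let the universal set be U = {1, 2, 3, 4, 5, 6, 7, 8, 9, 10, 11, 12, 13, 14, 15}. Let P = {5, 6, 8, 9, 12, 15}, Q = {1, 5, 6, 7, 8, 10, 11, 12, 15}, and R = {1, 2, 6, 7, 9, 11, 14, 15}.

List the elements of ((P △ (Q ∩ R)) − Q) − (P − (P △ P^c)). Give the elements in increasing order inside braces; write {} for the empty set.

{9}

Q ∩ R = {1, 6, 7, 11, 15}
P △ (Q ∩ R) = {1, 5, 7, 8, 9, 11, 12}
(P △ (Q ∩ R)) − Q = {9}
P^c = {1, 2, 3, 4, 7, 10, 11, 13, 14}
P △ P^c = {1, 2, 3, 4, 5, 6, 7, 8, 9, 10, 11, 12, 13, 14, 15}
P − (P △ P^c) = {}
((P △ (Q ∩ R)) − Q) − (P − (P △ P^c)) = {9}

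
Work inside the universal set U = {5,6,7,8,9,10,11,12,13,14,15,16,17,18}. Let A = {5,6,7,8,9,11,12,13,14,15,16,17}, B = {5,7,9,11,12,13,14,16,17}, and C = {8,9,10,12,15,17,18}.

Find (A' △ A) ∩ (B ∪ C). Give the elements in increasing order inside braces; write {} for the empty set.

{5,7,8,9,10,11,12,13,14,15,16,17,18}

A' = {10,18}
A' △ A = {5,6,7,8,9,10,11,12,13,14,15,16,17,18}
B ∪ C = {5,7,8,9,10,11,12,13,14,15,16,17,18}
(A' △ A) ∩ (B ∪ C) = {5,7,8,9,10,11,12,13,14,15,16,17,18}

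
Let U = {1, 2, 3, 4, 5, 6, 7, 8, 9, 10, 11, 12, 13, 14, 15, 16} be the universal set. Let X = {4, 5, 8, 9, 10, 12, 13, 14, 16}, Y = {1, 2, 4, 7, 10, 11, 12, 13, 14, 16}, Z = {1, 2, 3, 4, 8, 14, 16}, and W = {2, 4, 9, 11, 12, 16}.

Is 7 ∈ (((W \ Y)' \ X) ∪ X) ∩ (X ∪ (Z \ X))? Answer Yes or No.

7 ∉ W and 7 ∈ Y, so 7 ∉ W \ Y
7 ∈ (W \ Y)' since 7 ∉ (W \ Y)
7 ∈ (W \ Y)' and 7 ∉ X, so 7 ∈ (W \ Y)' \ X
7 ∈ ((W \ Y)' \ X) and 7 ∉ X, so 7 ∈ ((W \ Y)' \ X) ∪ X
7 ∉ Z and 7 ∉ X, so 7 ∉ Z \ X
7 ∉ X and 7 ∉ (Z \ X), so 7 ∉ X ∪ (Z \ X)
7 ∈ (((W \ Y)' \ X) ∪ X) and 7 ∉ (X ∪ (Z \ X)), so 7 ∉ (((W \ Y)' \ X) ∪ X) ∩ (X ∪ (Z \ X))

No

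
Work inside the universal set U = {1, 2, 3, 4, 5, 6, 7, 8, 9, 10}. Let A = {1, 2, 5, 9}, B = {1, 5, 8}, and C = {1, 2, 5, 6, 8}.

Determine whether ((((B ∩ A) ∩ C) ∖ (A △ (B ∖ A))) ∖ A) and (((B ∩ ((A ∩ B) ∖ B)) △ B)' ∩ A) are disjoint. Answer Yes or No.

Yes

B ∩ A = {1, 5}
(B ∩ A) ∩ C = {1, 5}
B ∖ A = {8}
A △ (B ∖ A) = {1, 2, 5, 8, 9}
((B ∩ A) ∩ C) ∖ (A △ (B ∖ A)) = {}
(((B ∩ A) ∩ C) ∖ (A △ (B ∖ A))) ∖ A = {}
A ∩ B = {1, 5}
(A ∩ B) ∖ B = {}
B ∩ ((A ∩ B) ∖ B) = {}
(B ∩ ((A ∩ B) ∖ B)) △ B = {1, 5, 8}
((B ∩ ((A ∩ B) ∖ B)) △ B)' = {2, 3, 4, 6, 7, 9, 10}
((B ∩ ((A ∩ B) ∖ B)) △ B)' ∩ A = {2, 9}
{} and {2, 9} share no elements.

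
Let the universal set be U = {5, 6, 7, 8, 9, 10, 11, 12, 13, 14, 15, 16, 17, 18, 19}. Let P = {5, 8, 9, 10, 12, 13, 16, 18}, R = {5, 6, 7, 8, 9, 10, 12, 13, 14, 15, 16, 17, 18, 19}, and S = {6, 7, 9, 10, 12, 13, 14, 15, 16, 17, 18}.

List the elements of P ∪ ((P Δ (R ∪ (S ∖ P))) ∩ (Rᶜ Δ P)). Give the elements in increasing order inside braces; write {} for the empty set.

{5, 8, 9, 10, 12, 13, 16, 18}

S ∖ P = {6, 7, 14, 15, 17}
R ∪ (S ∖ P) = {5, 6, 7, 8, 9, 10, 12, 13, 14, 15, 16, 17, 18, 19}
P Δ (R ∪ (S ∖ P)) = {6, 7, 14, 15, 17, 19}
Rᶜ = {11}
Rᶜ Δ P = {5, 8, 9, 10, 11, 12, 13, 16, 18}
(P Δ (R ∪ (S ∖ P))) ∩ (Rᶜ Δ P) = {}
P ∪ ((P Δ (R ∪ (S ∖ P))) ∩ (Rᶜ Δ P)) = {5, 8, 9, 10, 12, 13, 16, 18}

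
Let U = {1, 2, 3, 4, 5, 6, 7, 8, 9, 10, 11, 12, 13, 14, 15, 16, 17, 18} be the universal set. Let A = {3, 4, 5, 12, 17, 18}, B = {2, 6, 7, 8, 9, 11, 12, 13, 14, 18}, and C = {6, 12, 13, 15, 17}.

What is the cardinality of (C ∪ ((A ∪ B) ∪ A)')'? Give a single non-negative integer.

10

A ∪ B = {2, 3, 4, 5, 6, 7, 8, 9, 11, 12, 13, 14, 17, 18}
(A ∪ B) ∪ A = {2, 3, 4, 5, 6, 7, 8, 9, 11, 12, 13, 14, 17, 18}
((A ∪ B) ∪ A)' = {1, 10, 15, 16}
C ∪ ((A ∪ B) ∪ A)' = {1, 6, 10, 12, 13, 15, 16, 17}
(C ∪ ((A ∪ B) ∪ A)')' = {2, 3, 4, 5, 7, 8, 9, 11, 14, 18}
|(C ∪ ((A ∪ B) ∪ A)')'| = 10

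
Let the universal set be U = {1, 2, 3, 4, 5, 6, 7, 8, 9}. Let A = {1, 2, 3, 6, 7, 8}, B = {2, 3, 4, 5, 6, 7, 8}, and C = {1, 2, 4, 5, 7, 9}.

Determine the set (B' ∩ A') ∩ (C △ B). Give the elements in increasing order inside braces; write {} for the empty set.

{9}

B' = {1, 9}
A' = {4, 5, 9}
B' ∩ A' = {9}
C △ B = {1, 3, 6, 8, 9}
(B' ∩ A') ∩ (C △ B) = {9}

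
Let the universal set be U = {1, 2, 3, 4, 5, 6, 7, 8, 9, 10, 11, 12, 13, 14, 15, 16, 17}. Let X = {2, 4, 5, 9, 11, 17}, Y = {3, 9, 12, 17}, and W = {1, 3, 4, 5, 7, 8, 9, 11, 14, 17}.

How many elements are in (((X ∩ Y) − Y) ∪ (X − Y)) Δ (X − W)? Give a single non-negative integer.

X ∩ Y = {9, 17}
(X ∩ Y) − Y = {}
X − Y = {2, 4, 5, 11}
((X ∩ Y) − Y) ∪ (X − Y) = {2, 4, 5, 11}
X − W = {2}
(((X ∩ Y) − Y) ∪ (X − Y)) Δ (X − W) = {4, 5, 11}
|(((X ∩ Y) − Y) ∪ (X − Y)) Δ (X − W)| = 3

3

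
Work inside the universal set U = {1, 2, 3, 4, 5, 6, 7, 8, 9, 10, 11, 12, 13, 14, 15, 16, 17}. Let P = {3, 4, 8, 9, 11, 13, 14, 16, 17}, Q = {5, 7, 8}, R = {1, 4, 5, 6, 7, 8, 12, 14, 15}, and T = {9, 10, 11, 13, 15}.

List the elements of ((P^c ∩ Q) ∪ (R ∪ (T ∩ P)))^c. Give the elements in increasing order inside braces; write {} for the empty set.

{2, 3, 10, 16, 17}

P^c = {1, 2, 5, 6, 7, 10, 12, 15}
P^c ∩ Q = {5, 7}
T ∩ P = {9, 11, 13}
R ∪ (T ∩ P) = {1, 4, 5, 6, 7, 8, 9, 11, 12, 13, 14, 15}
(P^c ∩ Q) ∪ (R ∪ (T ∩ P)) = {1, 4, 5, 6, 7, 8, 9, 11, 12, 13, 14, 15}
((P^c ∩ Q) ∪ (R ∪ (T ∩ P)))^c = {2, 3, 10, 16, 17}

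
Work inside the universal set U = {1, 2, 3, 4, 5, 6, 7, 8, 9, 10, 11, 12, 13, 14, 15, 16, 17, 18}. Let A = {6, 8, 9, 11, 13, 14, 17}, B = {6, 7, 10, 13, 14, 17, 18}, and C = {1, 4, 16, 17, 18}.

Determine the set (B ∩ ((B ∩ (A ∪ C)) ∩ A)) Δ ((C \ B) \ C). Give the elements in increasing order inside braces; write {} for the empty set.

A ∪ C = {1, 4, 6, 8, 9, 11, 13, 14, 16, 17, 18}
B ∩ (A ∪ C) = {6, 13, 14, 17, 18}
(B ∩ (A ∪ C)) ∩ A = {6, 13, 14, 17}
B ∩ ((B ∩ (A ∪ C)) ∩ A) = {6, 13, 14, 17}
C \ B = {1, 4, 16}
(C \ B) \ C = {}
(B ∩ ((B ∩ (A ∪ C)) ∩ A)) Δ ((C \ B) \ C) = {6, 13, 14, 17}

{6, 13, 14, 17}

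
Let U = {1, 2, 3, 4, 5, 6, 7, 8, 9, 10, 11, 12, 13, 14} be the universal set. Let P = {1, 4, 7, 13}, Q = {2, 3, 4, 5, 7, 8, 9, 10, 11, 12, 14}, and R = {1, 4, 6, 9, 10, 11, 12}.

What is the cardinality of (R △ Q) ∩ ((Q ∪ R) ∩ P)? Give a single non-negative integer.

R △ Q = {1, 2, 3, 5, 6, 7, 8, 14}
Q ∪ R = {1, 2, 3, 4, 5, 6, 7, 8, 9, 10, 11, 12, 14}
(Q ∪ R) ∩ P = {1, 4, 7}
(R △ Q) ∩ ((Q ∪ R) ∩ P) = {1, 7}
|(R △ Q) ∩ ((Q ∪ R) ∩ P)| = 2

2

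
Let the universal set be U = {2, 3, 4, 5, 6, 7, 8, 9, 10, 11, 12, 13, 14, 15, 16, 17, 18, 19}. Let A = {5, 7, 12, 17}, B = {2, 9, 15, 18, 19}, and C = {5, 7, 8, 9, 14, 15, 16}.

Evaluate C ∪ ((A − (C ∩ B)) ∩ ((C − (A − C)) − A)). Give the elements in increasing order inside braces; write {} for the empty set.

{5, 7, 8, 9, 14, 15, 16}

C ∩ B = {9, 15}
A − (C ∩ B) = {5, 7, 12, 17}
A − C = {12, 17}
C − (A − C) = {5, 7, 8, 9, 14, 15, 16}
(C − (A − C)) − A = {8, 9, 14, 15, 16}
(A − (C ∩ B)) ∩ ((C − (A − C)) − A) = {}
C ∪ ((A − (C ∩ B)) ∩ ((C − (A − C)) − A)) = {5, 7, 8, 9, 14, 15, 16}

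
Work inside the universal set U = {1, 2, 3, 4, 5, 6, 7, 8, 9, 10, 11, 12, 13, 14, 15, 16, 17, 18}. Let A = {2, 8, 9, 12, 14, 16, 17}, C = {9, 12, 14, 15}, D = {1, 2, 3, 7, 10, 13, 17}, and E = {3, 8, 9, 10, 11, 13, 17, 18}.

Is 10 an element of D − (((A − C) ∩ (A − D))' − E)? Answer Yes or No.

10 ∉ A and 10 ∉ C, so 10 ∉ A − C
10 ∉ A and 10 ∈ D, so 10 ∉ A − D
10 ∉ (A − C) and 10 ∉ (A − D), so 10 ∉ (A − C) ∩ (A − D)
10 ∈ ((A − C) ∩ (A − D))' since 10 ∉ ((A − C) ∩ (A − D))
10 ∈ ((A − C) ∩ (A − D))' and 10 ∈ E, so 10 ∉ ((A − C) ∩ (A − D))' − E
10 ∈ D and 10 ∉ (((A − C) ∩ (A − D))' − E), so 10 ∈ D − (((A − C) ∩ (A − D))' − E)

Yes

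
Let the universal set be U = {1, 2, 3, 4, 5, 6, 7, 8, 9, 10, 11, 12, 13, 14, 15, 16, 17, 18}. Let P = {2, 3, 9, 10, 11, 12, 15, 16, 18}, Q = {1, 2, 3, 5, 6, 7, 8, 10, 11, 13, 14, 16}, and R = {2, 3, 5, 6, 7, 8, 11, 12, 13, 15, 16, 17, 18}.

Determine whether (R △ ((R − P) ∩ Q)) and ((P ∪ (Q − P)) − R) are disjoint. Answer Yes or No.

R − P = {5, 6, 7, 8, 13, 17}
(R − P) ∩ Q = {5, 6, 7, 8, 13}
R △ ((R − P) ∩ Q) = {2, 3, 11, 12, 15, 16, 17, 18}
Q − P = {1, 5, 6, 7, 8, 13, 14}
P ∪ (Q − P) = {1, 2, 3, 5, 6, 7, 8, 9, 10, 11, 12, 13, 14, 15, 16, 18}
(P ∪ (Q − P)) − R = {1, 9, 10, 14}
{2, 3, 11, 12, 15, 16, 17, 18} and {1, 9, 10, 14} share no elements.

Yes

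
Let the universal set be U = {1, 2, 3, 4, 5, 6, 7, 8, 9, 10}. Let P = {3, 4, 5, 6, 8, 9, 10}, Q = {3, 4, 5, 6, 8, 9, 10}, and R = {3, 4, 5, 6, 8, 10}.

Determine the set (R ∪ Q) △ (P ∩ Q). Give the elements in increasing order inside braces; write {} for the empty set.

{}

R ∪ Q = {3, 4, 5, 6, 8, 9, 10}
P ∩ Q = {3, 4, 5, 6, 8, 9, 10}
(R ∪ Q) △ (P ∩ Q) = {}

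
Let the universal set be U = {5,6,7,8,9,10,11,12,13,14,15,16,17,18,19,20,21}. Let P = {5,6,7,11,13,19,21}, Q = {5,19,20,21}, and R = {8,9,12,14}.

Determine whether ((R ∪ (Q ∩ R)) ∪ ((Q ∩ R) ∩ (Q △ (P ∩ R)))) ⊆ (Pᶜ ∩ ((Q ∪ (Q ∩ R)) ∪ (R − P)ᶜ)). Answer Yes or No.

Q ∩ R = {}
R ∪ (Q ∩ R) = {8,9,12,14}
P ∩ R = {}
Q △ (P ∩ R) = {5,19,20,21}
(Q ∩ R) ∩ (Q △ (P ∩ R)) = {}
(R ∪ (Q ∩ R)) ∪ ((Q ∩ R) ∩ (Q △ (P ∩ R))) = {8,9,12,14}
Pᶜ = {8,9,10,12,14,15,16,17,18,20}
Q ∪ (Q ∩ R) = {5,19,20,21}
R − P = {8,9,12,14}
(R − P)ᶜ = {5,6,7,10,11,13,15,16,17,18,19,20,21}
(Q ∪ (Q ∩ R)) ∪ (R − P)ᶜ = {5,6,7,10,11,13,15,16,17,18,19,20,21}
Pᶜ ∩ ((Q ∪ (Q ∩ R)) ∪ (R − P)ᶜ) = {10,15,16,17,18,20}
8 ∈ (R ∪ (Q ∩ R)) ∪ ((Q ∩ R) ∩ (Q △ (P ∩ R))) but 8 ∉ Pᶜ ∩ ((Q ∪ (Q ∩ R)) ∪ (R − P)ᶜ), so the inclusion fails.

No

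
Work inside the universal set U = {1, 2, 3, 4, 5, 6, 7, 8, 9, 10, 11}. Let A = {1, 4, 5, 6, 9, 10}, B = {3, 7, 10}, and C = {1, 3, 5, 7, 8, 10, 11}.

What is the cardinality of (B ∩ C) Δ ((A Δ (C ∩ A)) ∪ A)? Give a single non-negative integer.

B ∩ C = {3, 7, 10}
C ∩ A = {1, 5, 10}
A Δ (C ∩ A) = {4, 6, 9}
(A Δ (C ∩ A)) ∪ A = {1, 4, 5, 6, 9, 10}
(B ∩ C) Δ ((A Δ (C ∩ A)) ∪ A) = {1, 3, 4, 5, 6, 7, 9}
|(B ∩ C) Δ ((A Δ (C ∩ A)) ∪ A)| = 7

7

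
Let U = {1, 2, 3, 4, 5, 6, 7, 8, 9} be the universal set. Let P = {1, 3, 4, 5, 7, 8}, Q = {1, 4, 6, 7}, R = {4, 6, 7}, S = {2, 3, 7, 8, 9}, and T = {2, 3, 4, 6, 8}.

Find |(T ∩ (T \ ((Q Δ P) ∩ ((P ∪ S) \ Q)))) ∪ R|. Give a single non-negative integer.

4

Q Δ P = {3, 5, 6, 8}
P ∪ S = {1, 2, 3, 4, 5, 7, 8, 9}
(P ∪ S) \ Q = {2, 3, 5, 8, 9}
(Q Δ P) ∩ ((P ∪ S) \ Q) = {3, 5, 8}
T \ ((Q Δ P) ∩ ((P ∪ S) \ Q)) = {2, 4, 6}
T ∩ (T \ ((Q Δ P) ∩ ((P ∪ S) \ Q))) = {2, 4, 6}
(T ∩ (T \ ((Q Δ P) ∩ ((P ∪ S) \ Q)))) ∪ R = {2, 4, 6, 7}
|(T ∩ (T \ ((Q Δ P) ∩ ((P ∪ S) \ Q)))) ∪ R| = 4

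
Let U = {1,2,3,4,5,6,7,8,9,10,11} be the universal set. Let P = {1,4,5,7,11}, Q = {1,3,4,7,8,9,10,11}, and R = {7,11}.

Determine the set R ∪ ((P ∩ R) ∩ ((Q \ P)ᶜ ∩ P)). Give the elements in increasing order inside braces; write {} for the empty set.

P ∩ R = {7,11}
Q \ P = {3,8,9,10}
(Q \ P)ᶜ = {1,2,4,5,6,7,11}
(Q \ P)ᶜ ∩ P = {1,4,5,7,11}
(P ∩ R) ∩ ((Q \ P)ᶜ ∩ P) = {7,11}
R ∪ ((P ∩ R) ∩ ((Q \ P)ᶜ ∩ P)) = {7,11}

{7,11}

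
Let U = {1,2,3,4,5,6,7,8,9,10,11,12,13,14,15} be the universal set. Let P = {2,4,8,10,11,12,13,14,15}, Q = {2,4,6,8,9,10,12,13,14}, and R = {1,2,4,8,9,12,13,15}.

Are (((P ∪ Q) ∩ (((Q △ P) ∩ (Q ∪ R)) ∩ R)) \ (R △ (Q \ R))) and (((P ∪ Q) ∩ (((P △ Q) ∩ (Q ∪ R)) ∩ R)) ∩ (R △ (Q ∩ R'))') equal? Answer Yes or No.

Yes

P ∪ Q = {2,4,6,8,9,10,11,12,13,14,15}
Q △ P = {6,9,11,15}
Q ∪ R = {1,2,4,6,8,9,10,12,13,14,15}
(Q △ P) ∩ (Q ∪ R) = {6,9,15}
((Q △ P) ∩ (Q ∪ R)) ∩ R = {9,15}
(P ∪ Q) ∩ (((Q △ P) ∩ (Q ∪ R)) ∩ R) = {9,15}
Q \ R = {6,10,14}
R △ (Q \ R) = {1,2,4,6,8,9,10,12,13,14,15}
((P ∪ Q) ∩ (((Q △ P) ∩ (Q ∪ R)) ∩ R)) \ (R △ (Q \ R)) = {}
P △ Q = {6,9,11,15}
(P △ Q) ∩ (Q ∪ R) = {6,9,15}
((P △ Q) ∩ (Q ∪ R)) ∩ R = {9,15}
(P ∪ Q) ∩ (((P △ Q) ∩ (Q ∪ R)) ∩ R) = {9,15}
R' = {3,5,6,7,10,11,14}
Q ∩ R' = {6,10,14}
R △ (Q ∩ R') = {1,2,4,6,8,9,10,12,13,14,15}
(R △ (Q ∩ R'))' = {3,5,7,11}
((P ∪ Q) ∩ (((P △ Q) ∩ (Q ∪ R)) ∩ R)) ∩ (R △ (Q ∩ R'))' = {}
Both equal {}, so ((P ∪ Q) ∩ (((Q △ P) ∩ (Q ∪ R)) ∩ R)) \ (R △ (Q \ R)) = ((P ∪ Q) ∩ (((P △ Q) ∩ (Q ∪ R)) ∩ R)) ∩ (R △ (Q ∩ R'))'.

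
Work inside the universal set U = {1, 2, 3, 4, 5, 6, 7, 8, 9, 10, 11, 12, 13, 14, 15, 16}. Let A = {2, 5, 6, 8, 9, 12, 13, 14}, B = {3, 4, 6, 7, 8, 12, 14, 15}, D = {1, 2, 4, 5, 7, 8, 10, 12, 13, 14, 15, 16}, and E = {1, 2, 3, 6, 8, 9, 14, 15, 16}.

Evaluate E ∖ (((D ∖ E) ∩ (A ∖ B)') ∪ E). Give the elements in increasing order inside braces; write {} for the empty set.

D ∖ E = {4, 5, 7, 10, 12, 13}
A ∖ B = {2, 5, 9, 13}
(A ∖ B)' = {1, 3, 4, 6, 7, 8, 10, 11, 12, 14, 15, 16}
(D ∖ E) ∩ (A ∖ B)' = {4, 7, 10, 12}
((D ∖ E) ∩ (A ∖ B)') ∪ E = {1, 2, 3, 4, 6, 7, 8, 9, 10, 12, 14, 15, 16}
E ∖ (((D ∖ E) ∩ (A ∖ B)') ∪ E) = {}

{}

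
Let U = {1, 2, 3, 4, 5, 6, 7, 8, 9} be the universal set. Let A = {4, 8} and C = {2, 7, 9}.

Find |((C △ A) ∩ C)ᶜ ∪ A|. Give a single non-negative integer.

C △ A = {2, 4, 7, 8, 9}
(C △ A) ∩ C = {2, 7, 9}
((C △ A) ∩ C)ᶜ = {1, 3, 4, 5, 6, 8}
((C △ A) ∩ C)ᶜ ∪ A = {1, 3, 4, 5, 6, 8}
|((C △ A) ∩ C)ᶜ ∪ A| = 6

6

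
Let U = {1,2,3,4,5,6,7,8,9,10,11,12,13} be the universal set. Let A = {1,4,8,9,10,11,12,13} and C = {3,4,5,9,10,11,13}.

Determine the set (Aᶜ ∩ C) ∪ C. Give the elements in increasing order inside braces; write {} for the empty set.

Aᶜ = {2,3,5,6,7}
Aᶜ ∩ C = {3,5}
(Aᶜ ∩ C) ∪ C = {3,4,5,9,10,11,13}

{3,4,5,9,10,11,13}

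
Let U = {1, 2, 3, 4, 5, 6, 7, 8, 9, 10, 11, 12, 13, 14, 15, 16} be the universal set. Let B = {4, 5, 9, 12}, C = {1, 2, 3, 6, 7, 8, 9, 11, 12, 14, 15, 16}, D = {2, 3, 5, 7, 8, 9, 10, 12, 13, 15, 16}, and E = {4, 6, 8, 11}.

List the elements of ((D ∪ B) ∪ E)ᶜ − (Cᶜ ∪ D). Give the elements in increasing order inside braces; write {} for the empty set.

D ∪ B = {2, 3, 4, 5, 7, 8, 9, 10, 12, 13, 15, 16}
(D ∪ B) ∪ E = {2, 3, 4, 5, 6, 7, 8, 9, 10, 11, 12, 13, 15, 16}
((D ∪ B) ∪ E)ᶜ = {1, 14}
Cᶜ = {4, 5, 10, 13}
Cᶜ ∪ D = {2, 3, 4, 5, 7, 8, 9, 10, 12, 13, 15, 16}
((D ∪ B) ∪ E)ᶜ − (Cᶜ ∪ D) = {1, 14}

{1, 14}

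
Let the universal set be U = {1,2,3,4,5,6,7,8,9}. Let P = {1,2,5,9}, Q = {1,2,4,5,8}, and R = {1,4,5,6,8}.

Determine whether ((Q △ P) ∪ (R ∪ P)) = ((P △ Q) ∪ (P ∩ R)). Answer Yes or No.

Q △ P = {4,8,9}
R ∪ P = {1,2,4,5,6,8,9}
(Q △ P) ∪ (R ∪ P) = {1,2,4,5,6,8,9}
P △ Q = {4,8,9}
P ∩ R = {1,5}
(P △ Q) ∪ (P ∩ R) = {1,4,5,8,9}
2 ∈ (Q △ P) ∪ (R ∪ P) but 2 ∉ (P △ Q) ∪ (P ∩ R), so they differ.

No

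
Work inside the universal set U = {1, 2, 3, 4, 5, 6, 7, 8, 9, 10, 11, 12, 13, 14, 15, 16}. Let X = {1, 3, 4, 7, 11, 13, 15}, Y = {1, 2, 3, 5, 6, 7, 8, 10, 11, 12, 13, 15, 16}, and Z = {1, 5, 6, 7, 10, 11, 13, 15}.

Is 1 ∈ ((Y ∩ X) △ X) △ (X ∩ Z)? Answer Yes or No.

1 ∈ Y and 1 ∈ X, so 1 ∈ Y ∩ X
1 ∈ (Y ∩ X) and 1 ∈ X, so 1 ∉ (Y ∩ X) △ X
1 ∈ X and 1 ∈ Z, so 1 ∈ X ∩ Z
1 ∉ ((Y ∩ X) △ X) and 1 ∈ (X ∩ Z), so 1 ∈ ((Y ∩ X) △ X) △ (X ∩ Z)

Yes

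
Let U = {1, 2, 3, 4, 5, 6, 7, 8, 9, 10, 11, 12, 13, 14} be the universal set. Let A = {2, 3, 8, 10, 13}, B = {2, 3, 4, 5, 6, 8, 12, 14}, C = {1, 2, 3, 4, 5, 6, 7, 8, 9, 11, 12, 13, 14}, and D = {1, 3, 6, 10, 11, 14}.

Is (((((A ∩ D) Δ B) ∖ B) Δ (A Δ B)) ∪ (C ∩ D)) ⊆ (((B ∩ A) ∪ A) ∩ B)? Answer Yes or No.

A ∩ D = {3, 10}
(A ∩ D) Δ B = {2, 4, 5, 6, 8, 10, 12, 14}
((A ∩ D) Δ B) ∖ B = {10}
A Δ B = {4, 5, 6, 10, 12, 13, 14}
(((A ∩ D) Δ B) ∖ B) Δ (A Δ B) = {4, 5, 6, 12, 13, 14}
C ∩ D = {1, 3, 6, 11, 14}
((((A ∩ D) Δ B) ∖ B) Δ (A Δ B)) ∪ (C ∩ D) = {1, 3, 4, 5, 6, 11, 12, 13, 14}
B ∩ A = {2, 3, 8}
(B ∩ A) ∪ A = {2, 3, 8, 10, 13}
((B ∩ A) ∪ A) ∩ B = {2, 3, 8}
1 ∈ ((((A ∩ D) Δ B) ∖ B) Δ (A Δ B)) ∪ (C ∩ D) but 1 ∉ ((B ∩ A) ∪ A) ∩ B, so the inclusion fails.

No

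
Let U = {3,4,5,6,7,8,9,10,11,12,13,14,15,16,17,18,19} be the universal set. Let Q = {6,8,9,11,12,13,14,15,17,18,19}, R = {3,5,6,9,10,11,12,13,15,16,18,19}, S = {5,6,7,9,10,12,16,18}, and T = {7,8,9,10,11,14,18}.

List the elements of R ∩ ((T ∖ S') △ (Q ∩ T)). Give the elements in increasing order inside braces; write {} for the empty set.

S' = {3,4,8,11,13,14,15,17,19}
T ∖ S' = {7,9,10,18}
Q ∩ T = {8,9,11,14,18}
(T ∖ S') △ (Q ∩ T) = {7,8,10,11,14}
R ∩ ((T ∖ S') △ (Q ∩ T)) = {10,11}

{10,11}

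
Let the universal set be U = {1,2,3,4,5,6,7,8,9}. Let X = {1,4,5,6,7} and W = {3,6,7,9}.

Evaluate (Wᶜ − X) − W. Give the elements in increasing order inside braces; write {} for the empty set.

{2,8}

Wᶜ = {1,2,4,5,8}
Wᶜ − X = {2,8}
(Wᶜ − X) − W = {2,8}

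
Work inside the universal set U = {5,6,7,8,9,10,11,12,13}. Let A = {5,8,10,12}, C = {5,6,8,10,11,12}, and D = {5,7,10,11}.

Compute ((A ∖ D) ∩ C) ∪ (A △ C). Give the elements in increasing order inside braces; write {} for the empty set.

A ∖ D = {8,12}
(A ∖ D) ∩ C = {8,12}
A △ C = {6,11}
((A ∖ D) ∩ C) ∪ (A △ C) = {6,8,11,12}

{6,8,11,12}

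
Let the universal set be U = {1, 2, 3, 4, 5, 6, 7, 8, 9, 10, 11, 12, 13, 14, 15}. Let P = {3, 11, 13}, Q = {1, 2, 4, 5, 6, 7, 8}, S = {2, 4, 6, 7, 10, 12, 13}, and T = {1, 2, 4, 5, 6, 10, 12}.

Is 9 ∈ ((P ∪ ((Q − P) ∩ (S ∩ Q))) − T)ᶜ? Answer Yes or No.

9 ∉ Q and 9 ∉ P, so 9 ∉ Q − P
9 ∉ S and 9 ∉ Q, so 9 ∉ S ∩ Q
9 ∉ (Q − P) and 9 ∉ (S ∩ Q), so 9 ∉ (Q − P) ∩ (S ∩ Q)
9 ∉ P and 9 ∉ ((Q − P) ∩ (S ∩ Q)), so 9 ∉ P ∪ ((Q − P) ∩ (S ∩ Q))
9 ∉ (P ∪ ((Q − P) ∩ (S ∩ Q))) and 9 ∉ T, so 9 ∉ (P ∪ ((Q − P) ∩ (S ∩ Q))) − T
9 ∈ ((P ∪ ((Q − P) ∩ (S ∩ Q))) − T)ᶜ since 9 ∉ ((P ∪ ((Q − P) ∩ (S ∩ Q))) − T)

Yes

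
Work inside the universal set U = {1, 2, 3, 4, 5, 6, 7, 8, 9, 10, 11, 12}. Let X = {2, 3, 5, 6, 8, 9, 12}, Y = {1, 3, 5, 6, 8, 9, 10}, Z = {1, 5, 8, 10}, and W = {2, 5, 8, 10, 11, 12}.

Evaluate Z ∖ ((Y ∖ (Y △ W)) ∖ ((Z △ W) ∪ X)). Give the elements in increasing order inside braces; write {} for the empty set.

{1, 5, 8}

Y △ W = {1, 2, 3, 6, 9, 11, 12}
Y ∖ (Y △ W) = {5, 8, 10}
Z △ W = {1, 2, 11, 12}
(Z △ W) ∪ X = {1, 2, 3, 5, 6, 8, 9, 11, 12}
(Y ∖ (Y △ W)) ∖ ((Z △ W) ∪ X) = {10}
Z ∖ ((Y ∖ (Y △ W)) ∖ ((Z △ W) ∪ X)) = {1, 5, 8}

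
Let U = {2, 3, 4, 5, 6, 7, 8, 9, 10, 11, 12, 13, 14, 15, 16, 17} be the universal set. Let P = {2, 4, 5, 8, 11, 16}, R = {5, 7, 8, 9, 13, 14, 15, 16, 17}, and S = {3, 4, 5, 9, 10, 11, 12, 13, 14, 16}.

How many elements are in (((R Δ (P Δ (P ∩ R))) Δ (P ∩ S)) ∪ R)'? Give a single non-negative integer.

P ∩ R = {5, 8, 16}
P Δ (P ∩ R) = {2, 4, 11}
R Δ (P Δ (P ∩ R)) = {2, 4, 5, 7, 8, 9, 11, 13, 14, 15, 16, 17}
P ∩ S = {4, 5, 11, 16}
(R Δ (P Δ (P ∩ R))) Δ (P ∩ S) = {2, 7, 8, 9, 13, 14, 15, 17}
((R Δ (P Δ (P ∩ R))) Δ (P ∩ S)) ∪ R = {2, 5, 7, 8, 9, 13, 14, 15, 16, 17}
(((R Δ (P Δ (P ∩ R))) Δ (P ∩ S)) ∪ R)' = {3, 4, 6, 10, 11, 12}
|(((R Δ (P Δ (P ∩ R))) Δ (P ∩ S)) ∪ R)'| = 6

6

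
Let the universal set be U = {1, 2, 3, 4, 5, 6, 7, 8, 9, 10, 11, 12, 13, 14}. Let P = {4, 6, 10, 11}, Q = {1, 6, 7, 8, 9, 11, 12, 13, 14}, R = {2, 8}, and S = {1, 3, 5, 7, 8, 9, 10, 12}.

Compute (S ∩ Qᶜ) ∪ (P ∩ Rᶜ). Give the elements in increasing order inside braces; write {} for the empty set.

Qᶜ = {2, 3, 4, 5, 10}
S ∩ Qᶜ = {3, 5, 10}
Rᶜ = {1, 3, 4, 5, 6, 7, 9, 10, 11, 12, 13, 14}
P ∩ Rᶜ = {4, 6, 10, 11}
(S ∩ Qᶜ) ∪ (P ∩ Rᶜ) = {3, 4, 5, 6, 10, 11}

{3, 4, 5, 6, 10, 11}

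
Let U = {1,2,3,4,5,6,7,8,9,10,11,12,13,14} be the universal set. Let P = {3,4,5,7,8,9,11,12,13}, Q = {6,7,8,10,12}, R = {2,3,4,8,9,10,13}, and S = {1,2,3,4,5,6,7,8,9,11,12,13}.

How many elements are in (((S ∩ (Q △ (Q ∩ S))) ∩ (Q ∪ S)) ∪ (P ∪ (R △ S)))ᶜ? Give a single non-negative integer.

Q ∩ S = {6,7,8,12}
Q △ (Q ∩ S) = {10}
S ∩ (Q △ (Q ∩ S)) = {}
Q ∪ S = {1,2,3,4,5,6,7,8,9,10,11,12,13}
(S ∩ (Q △ (Q ∩ S))) ∩ (Q ∪ S) = {}
R △ S = {1,5,6,7,10,11,12}
P ∪ (R △ S) = {1,3,4,5,6,7,8,9,10,11,12,13}
((S ∩ (Q △ (Q ∩ S))) ∩ (Q ∪ S)) ∪ (P ∪ (R △ S)) = {1,3,4,5,6,7,8,9,10,11,12,13}
(((S ∩ (Q △ (Q ∩ S))) ∩ (Q ∪ S)) ∪ (P ∪ (R △ S)))ᶜ = {2,14}
|(((S ∩ (Q △ (Q ∩ S))) ∩ (Q ∪ S)) ∪ (P ∪ (R △ S)))ᶜ| = 2

2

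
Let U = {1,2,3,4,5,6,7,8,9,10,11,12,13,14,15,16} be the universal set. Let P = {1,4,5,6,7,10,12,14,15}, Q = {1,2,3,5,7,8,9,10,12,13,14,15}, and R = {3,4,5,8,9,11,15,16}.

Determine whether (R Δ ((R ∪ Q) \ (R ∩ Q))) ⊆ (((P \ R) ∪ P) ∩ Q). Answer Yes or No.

No

R ∪ Q = {1,2,3,4,5,7,8,9,10,11,12,13,14,15,16}
R ∩ Q = {3,5,8,9,15}
(R ∪ Q) \ (R ∩ Q) = {1,2,4,7,10,11,12,13,14,16}
R Δ ((R ∪ Q) \ (R ∩ Q)) = {1,2,3,5,7,8,9,10,12,13,14,15}
P \ R = {1,6,7,10,12,14}
(P \ R) ∪ P = {1,4,5,6,7,10,12,14,15}
((P \ R) ∪ P) ∩ Q = {1,5,7,10,12,14,15}
2 ∈ R Δ ((R ∪ Q) \ (R ∩ Q)) but 2 ∉ ((P \ R) ∪ P) ∩ Q, so the inclusion fails.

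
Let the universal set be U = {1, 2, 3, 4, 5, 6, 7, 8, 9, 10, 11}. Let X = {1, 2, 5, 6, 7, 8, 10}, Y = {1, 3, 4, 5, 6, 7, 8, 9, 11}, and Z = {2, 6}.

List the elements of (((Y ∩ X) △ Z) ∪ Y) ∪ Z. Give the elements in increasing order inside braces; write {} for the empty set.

Y ∩ X = {1, 5, 6, 7, 8}
(Y ∩ X) △ Z = {1, 2, 5, 7, 8}
((Y ∩ X) △ Z) ∪ Y = {1, 2, 3, 4, 5, 6, 7, 8, 9, 11}
(((Y ∩ X) △ Z) ∪ Y) ∪ Z = {1, 2, 3, 4, 5, 6, 7, 8, 9, 11}

{1, 2, 3, 4, 5, 6, 7, 8, 9, 11}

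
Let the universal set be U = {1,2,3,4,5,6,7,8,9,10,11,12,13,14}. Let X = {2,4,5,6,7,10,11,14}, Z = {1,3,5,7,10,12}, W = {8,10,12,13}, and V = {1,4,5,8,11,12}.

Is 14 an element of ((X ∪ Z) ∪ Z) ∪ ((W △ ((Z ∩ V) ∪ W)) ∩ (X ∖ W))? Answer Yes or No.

14 ∈ X and 14 ∉ Z, so 14 ∈ X ∪ Z
14 ∈ (X ∪ Z) and 14 ∉ Z, so 14 ∈ (X ∪ Z) ∪ Z
14 ∉ Z and 14 ∉ V, so 14 ∉ Z ∩ V
14 ∉ (Z ∩ V) and 14 ∉ W, so 14 ∉ (Z ∩ V) ∪ W
14 ∉ W and 14 ∉ ((Z ∩ V) ∪ W), so 14 ∉ W △ ((Z ∩ V) ∪ W)
14 ∈ X and 14 ∉ W, so 14 ∈ X ∖ W
14 ∉ (W △ ((Z ∩ V) ∪ W)) and 14 ∈ (X ∖ W), so 14 ∉ (W △ ((Z ∩ V) ∪ W)) ∩ (X ∖ W)
14 ∈ ((X ∪ Z) ∪ Z) and 14 ∉ ((W △ ((Z ∩ V) ∪ W)) ∩ (X ∖ W)), so 14 ∈ ((X ∪ Z) ∪ Z) ∪ ((W △ ((Z ∩ V) ∪ W)) ∩ (X ∖ W))

Yes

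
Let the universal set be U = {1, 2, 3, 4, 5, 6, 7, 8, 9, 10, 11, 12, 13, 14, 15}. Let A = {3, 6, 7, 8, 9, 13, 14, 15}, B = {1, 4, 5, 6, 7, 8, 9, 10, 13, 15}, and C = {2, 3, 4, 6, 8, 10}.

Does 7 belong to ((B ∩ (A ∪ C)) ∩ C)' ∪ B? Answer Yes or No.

7 ∈ A and 7 ∉ C, so 7 ∈ A ∪ C
7 ∈ B and 7 ∈ (A ∪ C), so 7 ∈ B ∩ (A ∪ C)
7 ∈ (B ∩ (A ∪ C)) and 7 ∉ C, so 7 ∉ (B ∩ (A ∪ C)) ∩ C
7 ∈ ((B ∩ (A ∪ C)) ∩ C)' since 7 ∉ ((B ∩ (A ∪ C)) ∩ C)
7 ∈ ((B ∩ (A ∪ C)) ∩ C)' and 7 ∈ B, so 7 ∈ ((B ∩ (A ∪ C)) ∩ C)' ∪ B

Yes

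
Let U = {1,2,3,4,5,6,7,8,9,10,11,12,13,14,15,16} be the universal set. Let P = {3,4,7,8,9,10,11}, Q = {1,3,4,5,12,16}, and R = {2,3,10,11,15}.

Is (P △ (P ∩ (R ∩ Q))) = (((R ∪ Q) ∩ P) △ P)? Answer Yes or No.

No

R ∩ Q = {3}
P ∩ (R ∩ Q) = {3}
P △ (P ∩ (R ∩ Q)) = {4,7,8,9,10,11}
R ∪ Q = {1,2,3,4,5,10,11,12,15,16}
(R ∪ Q) ∩ P = {3,4,10,11}
((R ∪ Q) ∩ P) △ P = {7,8,9}
4 ∈ P △ (P ∩ (R ∩ Q)) but 4 ∉ ((R ∪ Q) ∩ P) △ P, so they differ.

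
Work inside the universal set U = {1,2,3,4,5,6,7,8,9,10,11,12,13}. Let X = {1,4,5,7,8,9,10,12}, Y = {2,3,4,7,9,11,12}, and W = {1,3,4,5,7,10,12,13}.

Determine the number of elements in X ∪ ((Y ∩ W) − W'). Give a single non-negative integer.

Y ∩ W = {3,4,7,12}
W' = {2,6,8,9,11}
(Y ∩ W) − W' = {3,4,7,12}
X ∪ ((Y ∩ W) − W') = {1,3,4,5,7,8,9,10,12}
|X ∪ ((Y ∩ W) − W')| = 9

9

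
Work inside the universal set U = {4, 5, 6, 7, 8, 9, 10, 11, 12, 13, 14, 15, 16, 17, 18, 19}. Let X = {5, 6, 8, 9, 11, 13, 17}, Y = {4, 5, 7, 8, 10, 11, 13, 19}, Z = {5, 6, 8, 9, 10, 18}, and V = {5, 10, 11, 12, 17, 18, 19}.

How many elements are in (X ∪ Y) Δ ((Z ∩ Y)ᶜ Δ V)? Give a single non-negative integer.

X ∪ Y = {4, 5, 6, 7, 8, 9, 10, 11, 13, 17, 19}
Z ∩ Y = {5, 8, 10}
(Z ∩ Y)ᶜ = {4, 6, 7, 9, 11, 12, 13, 14, 15, 16, 17, 18, 19}
(Z ∩ Y)ᶜ Δ V = {4, 5, 6, 7, 9, 10, 13, 14, 15, 16}
(X ∪ Y) Δ ((Z ∩ Y)ᶜ Δ V) = {8, 11, 14, 15, 16, 17, 19}
|(X ∪ Y) Δ ((Z ∩ Y)ᶜ Δ V)| = 7

7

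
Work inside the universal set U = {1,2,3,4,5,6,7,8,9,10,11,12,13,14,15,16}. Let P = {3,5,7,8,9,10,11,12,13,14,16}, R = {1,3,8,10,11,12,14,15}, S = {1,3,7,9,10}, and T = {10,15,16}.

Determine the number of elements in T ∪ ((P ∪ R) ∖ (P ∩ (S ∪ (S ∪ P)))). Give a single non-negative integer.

4

P ∪ R = {1,3,5,7,8,9,10,11,12,13,14,15,16}
S ∪ P = {1,3,5,7,8,9,10,11,12,13,14,16}
S ∪ (S ∪ P) = {1,3,5,7,8,9,10,11,12,13,14,16}
P ∩ (S ∪ (S ∪ P)) = {3,5,7,8,9,10,11,12,13,14,16}
(P ∪ R) ∖ (P ∩ (S ∪ (S ∪ P))) = {1,15}
T ∪ ((P ∪ R) ∖ (P ∩ (S ∪ (S ∪ P)))) = {1,10,15,16}
|T ∪ ((P ∪ R) ∖ (P ∩ (S ∪ (S ∪ P))))| = 4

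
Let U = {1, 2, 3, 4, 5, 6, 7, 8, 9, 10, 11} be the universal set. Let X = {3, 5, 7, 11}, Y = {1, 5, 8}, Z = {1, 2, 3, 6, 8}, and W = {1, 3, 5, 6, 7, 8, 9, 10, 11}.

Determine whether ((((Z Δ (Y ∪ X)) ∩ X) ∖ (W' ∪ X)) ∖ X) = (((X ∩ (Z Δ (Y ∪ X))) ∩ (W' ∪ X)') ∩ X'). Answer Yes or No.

Yes

Y ∪ X = {1, 3, 5, 7, 8, 11}
Z Δ (Y ∪ X) = {2, 5, 6, 7, 11}
(Z Δ (Y ∪ X)) ∩ X = {5, 7, 11}
W' = {2, 4}
W' ∪ X = {2, 3, 4, 5, 7, 11}
((Z Δ (Y ∪ X)) ∩ X) ∖ (W' ∪ X) = {}
(((Z Δ (Y ∪ X)) ∩ X) ∖ (W' ∪ X)) ∖ X = {}
X ∩ (Z Δ (Y ∪ X)) = {5, 7, 11}
(W' ∪ X)' = {1, 6, 8, 9, 10}
(X ∩ (Z Δ (Y ∪ X))) ∩ (W' ∪ X)' = {}
X' = {1, 2, 4, 6, 8, 9, 10}
((X ∩ (Z Δ (Y ∪ X))) ∩ (W' ∪ X)') ∩ X' = {}
Both equal {}, so (((Z Δ (Y ∪ X)) ∩ X) ∖ (W' ∪ X)) ∖ X = ((X ∩ (Z Δ (Y ∪ X))) ∩ (W' ∪ X)') ∩ X'.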